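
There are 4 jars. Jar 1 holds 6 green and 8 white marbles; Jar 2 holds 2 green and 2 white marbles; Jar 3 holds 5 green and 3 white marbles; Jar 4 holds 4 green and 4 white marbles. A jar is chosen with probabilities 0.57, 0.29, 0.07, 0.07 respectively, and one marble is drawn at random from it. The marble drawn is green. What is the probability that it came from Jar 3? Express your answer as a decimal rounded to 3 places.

P(green|Jar 1) = 0.4286; P(green|Jar 2) = 0.5; P(green|Jar 3) = 0.625; P(green|Jar 4) = 0.5.
Prior × likelihood for each source: 0.57·0.4286=0.2443, 0.29·0.5=0.1450, 0.07·0.625=0.04375, 0.07·0.5=0.03500. Summing gives P(green) = 0.46804.
P(Jar 3 | green) = 0.04375 / 0.46804 = 0.093.

Posterior probability ≈ 0.093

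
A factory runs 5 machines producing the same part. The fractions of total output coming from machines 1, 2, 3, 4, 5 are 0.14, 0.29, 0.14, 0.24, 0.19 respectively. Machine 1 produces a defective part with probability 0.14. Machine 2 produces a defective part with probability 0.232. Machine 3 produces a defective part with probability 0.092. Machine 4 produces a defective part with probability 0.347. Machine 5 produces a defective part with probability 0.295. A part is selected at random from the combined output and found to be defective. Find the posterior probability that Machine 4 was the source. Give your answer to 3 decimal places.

Tabulate prior·likelihood by source: [1] prior 0.14, lik 0.14, product 0.01960; [2] prior 0.29, lik 0.232, product 0.06728; [3] prior 0.14, lik 0.092, product 0.01288; [4] prior 0.24, lik 0.347, product 0.08328; [5] prior 0.19, lik 0.295, product 0.05605.
Normalizing constant = 0.23909; the posterior for Machine 4 is its product over the sum, 0.08328/0.23909 = 0.348.

Posterior probability ≈ 0.348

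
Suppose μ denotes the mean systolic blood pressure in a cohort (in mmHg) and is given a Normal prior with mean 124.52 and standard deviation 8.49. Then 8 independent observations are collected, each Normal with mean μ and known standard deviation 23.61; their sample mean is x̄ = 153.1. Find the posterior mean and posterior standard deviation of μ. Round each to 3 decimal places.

With known σ, the Normal prior is conjugate. Weight on the data is w = (n/σ²)/(n/σ² + 1/τ₀²) = 0.0143515/(0.0143515+0.0138735) = 0.50847.
Posterior mean = w·x̄ + (1−w)·μ₀ = 0.50847·153.1 + 0.49153·124.52 = 139.052. Posterior variance = 1/(0.0143515+0.0138735) = 35.4296, so SD = 5.952.

Posterior mean ≈ 139.052; posterior SD ≈ 5.952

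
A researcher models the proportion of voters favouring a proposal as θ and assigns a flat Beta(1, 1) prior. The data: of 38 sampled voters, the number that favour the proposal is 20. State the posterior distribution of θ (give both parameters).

Posterior: Beta(21, 19)

Observing 20 successes and 18 failures updates Beta(1, 1) by adding the success and failure counts to the two shape parameters: α = 1+20 = 21, β = 1+18 = 19.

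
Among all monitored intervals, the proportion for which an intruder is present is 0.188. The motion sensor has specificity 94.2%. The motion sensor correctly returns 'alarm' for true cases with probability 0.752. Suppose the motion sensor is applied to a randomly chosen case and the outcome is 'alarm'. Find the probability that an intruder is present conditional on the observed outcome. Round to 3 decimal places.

P(H | E) ≈ 0.750

Write H for 'an intruder is present'. Prior odds H:¬H = 0.188/0.812 = 0.23153. For the 'alarm' outcome, the likelihood ratio is 0.752/0.058 = 12.966.
Posterior odds = 0.23153 × 12.966 = 3.0019, so P(H|E) = 3.0019/(1+3.0019) = 0.750.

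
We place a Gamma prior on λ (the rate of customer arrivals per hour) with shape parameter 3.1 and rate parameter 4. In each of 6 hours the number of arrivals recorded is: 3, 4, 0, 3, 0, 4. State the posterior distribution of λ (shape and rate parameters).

The Poisson likelihood adds the total count to the shape and the number of exposure periods to the rate. Here ∑xᵢ = 14 and n = 6, so shape 3.1→17.1 and rate 4→10.

Posterior: Gamma(shape=17.1, rate=10)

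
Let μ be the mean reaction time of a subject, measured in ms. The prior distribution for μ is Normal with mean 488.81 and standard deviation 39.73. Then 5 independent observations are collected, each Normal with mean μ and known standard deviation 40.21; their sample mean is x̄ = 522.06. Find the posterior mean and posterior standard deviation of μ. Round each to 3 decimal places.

With known σ, the Normal prior is conjugate. Weight on the data is w = (n/σ²)/(n/σ² + 1/τ₀²) = 0.00309244/(0.00309244+0.00063352) = 0.82997.
Posterior mean = w·x̄ + (1−w)·μ₀ = 0.82997·522.06 + 0.17003·488.81 = 516.407. Posterior variance = 1/(0.00309244+0.00063352) = 268.387, so SD = 16.383.

Posterior mean ≈ 516.407; posterior SD ≈ 16.383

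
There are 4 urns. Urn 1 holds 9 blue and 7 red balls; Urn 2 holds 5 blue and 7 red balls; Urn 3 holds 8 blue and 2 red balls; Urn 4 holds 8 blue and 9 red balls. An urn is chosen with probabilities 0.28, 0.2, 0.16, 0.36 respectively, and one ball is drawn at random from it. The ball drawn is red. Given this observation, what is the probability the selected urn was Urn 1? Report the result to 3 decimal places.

Tabulate prior·likelihood by source: [1] prior 0.28, lik 0.4375, product 0.1225; [2] prior 0.2, lik 0.5833, product 0.1167; [3] prior 0.16, lik 0.2, product 0.03200; [4] prior 0.36, lik 0.5294, product 0.1906.
Normalizing constant = 0.46175; the posterior for Urn 1 is its product over the sum, 0.1225/0.46175 = 0.265.

Posterior probability ≈ 0.265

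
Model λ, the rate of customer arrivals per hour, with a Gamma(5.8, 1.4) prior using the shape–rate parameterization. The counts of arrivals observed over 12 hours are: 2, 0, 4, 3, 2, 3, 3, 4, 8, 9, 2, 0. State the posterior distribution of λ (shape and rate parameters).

The Poisson likelihood adds the total count to the shape and the number of exposure periods to the rate. Here ∑xᵢ = 40 and n = 12, so shape 5.8→45.8 and rate 1.4→13.4.

Posterior: Gamma(shape=45.8, rate=13.4)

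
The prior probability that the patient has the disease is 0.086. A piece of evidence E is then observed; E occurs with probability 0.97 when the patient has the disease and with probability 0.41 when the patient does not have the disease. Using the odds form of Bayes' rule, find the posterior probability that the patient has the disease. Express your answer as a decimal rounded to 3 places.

Posterior probability ≈ 0.182

Prior odds = 0.086/(1−0.086) = 0.094092.
Likelihood ratio for E = 0.97/0.41 = 2.3659.
Posterior odds = prior odds × LR = 0.22261.
Posterior probability = odds/(1+odds) = 0.22261/1.2226 = 0.182.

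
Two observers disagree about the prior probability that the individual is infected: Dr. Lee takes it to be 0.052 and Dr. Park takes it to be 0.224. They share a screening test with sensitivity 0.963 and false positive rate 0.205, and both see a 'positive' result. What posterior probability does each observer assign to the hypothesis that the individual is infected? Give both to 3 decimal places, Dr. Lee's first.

The likelihood ratio for a 'positive' result is 0.963/0.205 = 4.6976.
Dr. Lee: prior odds 0.052/0.948 = 0.054852; posterior odds 0.25767; posterior probability 0.205.
Dr. Park: prior odds 0.224/0.776 = 0.28866; posterior odds 1.3560; posterior probability 0.576.

Dr. Lee: 0.205; Dr. Park: 0.576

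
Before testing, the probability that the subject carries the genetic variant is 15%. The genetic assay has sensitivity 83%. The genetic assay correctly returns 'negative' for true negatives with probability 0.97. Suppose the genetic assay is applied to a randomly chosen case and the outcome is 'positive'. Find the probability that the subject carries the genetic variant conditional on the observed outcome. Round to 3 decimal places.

Let H be the event that the subject carries the genetic variant. P(H) = 0.15, so P(¬H) = 0.85. With E the 'positive' result, P(E|H) = 0.83 and P(E|¬H) = 0.03.
P(E) = 0.83·0.15 + 0.03·0.85 = 0.12450 + 0.025500 = 0.15000.
By Bayes' theorem, P(H|E) = 0.12450 / 0.15000 = 0.830.

P(H | E) ≈ 0.830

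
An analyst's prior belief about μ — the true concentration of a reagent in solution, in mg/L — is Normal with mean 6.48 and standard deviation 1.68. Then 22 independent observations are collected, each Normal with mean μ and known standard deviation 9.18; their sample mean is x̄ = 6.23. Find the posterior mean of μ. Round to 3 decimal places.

Posterior mean ≈ 6.374

With known σ, the Normal prior is conjugate. Weight on the data is w = (n/σ²)/(n/σ² + 1/τ₀²) = 0.261058/(0.261058+0.354308) = 0.42423.
Posterior mean = w·x̄ + (1−w)·μ₀ = 0.42423·6.23 + 0.57577·6.48 = 6.374.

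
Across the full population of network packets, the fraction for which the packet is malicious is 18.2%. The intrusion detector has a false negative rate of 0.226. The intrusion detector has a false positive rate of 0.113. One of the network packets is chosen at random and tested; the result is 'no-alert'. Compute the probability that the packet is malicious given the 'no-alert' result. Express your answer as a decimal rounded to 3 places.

Write H for 'the packet is malicious'. Prior odds H:¬H = 0.182/0.818 = 0.22249. For the 'no-alert' outcome, the likelihood ratio is 0.226/0.887 = 0.25479.
Posterior odds = 0.22249 × 0.25479 = 0.056690, so P(H|E) = 0.056690/(1+0.056690) = 0.054.

P(H | E) ≈ 0.054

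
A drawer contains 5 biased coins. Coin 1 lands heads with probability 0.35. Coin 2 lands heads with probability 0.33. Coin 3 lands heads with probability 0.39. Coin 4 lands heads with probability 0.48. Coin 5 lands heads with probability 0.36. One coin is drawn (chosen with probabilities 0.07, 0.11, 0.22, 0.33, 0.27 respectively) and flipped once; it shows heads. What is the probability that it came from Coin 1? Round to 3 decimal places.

Posterior probability ≈ 0.061

Tabulate prior·likelihood by source: [1] prior 0.07, lik 0.35, product 0.02450; [2] prior 0.11, lik 0.33, product 0.03630; [3] prior 0.22, lik 0.39, product 0.08580; [4] prior 0.33, lik 0.48, product 0.1584; [5] prior 0.27, lik 0.36, product 0.09720.
Normalizing constant = 0.40220; the posterior for Coin 1 is its product over the sum, 0.02450/0.40220 = 0.061.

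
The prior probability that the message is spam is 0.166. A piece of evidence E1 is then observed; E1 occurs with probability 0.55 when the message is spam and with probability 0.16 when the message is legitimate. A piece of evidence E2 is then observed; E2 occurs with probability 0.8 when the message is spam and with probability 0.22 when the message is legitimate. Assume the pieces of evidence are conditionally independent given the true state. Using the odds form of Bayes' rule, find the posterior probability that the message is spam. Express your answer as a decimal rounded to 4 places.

Posterior probability ≈ 0.7133

Prior odds = 0.166/(1−0.166) = 0.19904. In log-odds, ln(0.19904) = -1.6142.
Add log likelihood ratios: ln(3.4375) + ln(3.6364) = 2.5257.
Posterior log-odds = 0.91148, so posterior odds = exp(0.91148) = 2.4880. Converting, P(H|E) = 2.4880/3.4880 = 0.7133.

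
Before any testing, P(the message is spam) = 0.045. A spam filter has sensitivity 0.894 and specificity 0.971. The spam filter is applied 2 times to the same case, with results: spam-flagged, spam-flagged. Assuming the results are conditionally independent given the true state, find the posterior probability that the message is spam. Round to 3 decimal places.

With H the event that the message is spam, the joint likelihood of the observed sequence is P(data|H) = 0.894·0.894 = 0.79924 and P(data|¬H) = 0.029·0.029 = 0.00084100.
Bayes: P(H|data) = 0.045·0.79924 / (0.045·0.79924 + 0.955·0.00084100) = 0.035966/0.036769 = 0.9782.

Posterior P(H) ≈ 0.978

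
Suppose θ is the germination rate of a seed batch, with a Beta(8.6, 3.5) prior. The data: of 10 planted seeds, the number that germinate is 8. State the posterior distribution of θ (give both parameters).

Posterior: Beta(16.6, 5.5)

Observing 8 successes and 2 failures updates Beta(8.6, 3.5) by adding the success and failure counts to the two shape parameters: α = 8.6+8 = 16.6, β = 3.5+2 = 5.5.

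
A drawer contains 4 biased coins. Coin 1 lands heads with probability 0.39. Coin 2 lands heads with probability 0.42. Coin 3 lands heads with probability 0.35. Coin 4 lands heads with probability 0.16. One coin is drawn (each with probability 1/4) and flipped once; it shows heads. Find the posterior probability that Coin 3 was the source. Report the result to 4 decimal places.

Posterior probability ≈ 0.2652

Tabulate prior·likelihood by source: [1] prior 0.25, lik 0.39, product 0.09750; [2] prior 0.25, lik 0.42, product 0.1050; [3] prior 0.25, lik 0.35, product 0.08750; [4] prior 0.25, lik 0.16, product 0.04000.
Normalizing constant = 0.33000; the posterior for Coin 3 is its product over the sum, 0.08750/0.33000 = 0.2652.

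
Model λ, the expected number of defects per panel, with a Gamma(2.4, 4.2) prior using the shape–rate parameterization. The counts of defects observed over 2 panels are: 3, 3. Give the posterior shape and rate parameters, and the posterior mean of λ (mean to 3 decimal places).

The Poisson likelihood adds the total count to the shape and the number of exposure periods to the rate. Here ∑xᵢ = 6 and n = 2, so shape 2.4→8.4 and rate 4.2→6.2.
Posterior mean = shape/rate = 8.4/6.2 = 1.355.

Posterior: Gamma(shape=8.4, rate=6.2); mean ≈ 1.355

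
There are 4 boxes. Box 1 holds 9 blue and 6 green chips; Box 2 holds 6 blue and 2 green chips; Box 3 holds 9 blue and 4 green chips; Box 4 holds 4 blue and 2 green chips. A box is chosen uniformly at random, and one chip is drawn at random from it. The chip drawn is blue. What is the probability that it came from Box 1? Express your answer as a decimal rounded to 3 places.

Posterior probability ≈ 0.221

P(blue|Box 1) = 0.6; P(blue|Box 2) = 0.75; P(blue|Box 3) = 0.6923; P(blue|Box 4) = 0.6667.
Prior × likelihood for each source: 0.25·0.6=0.1500, 0.25·0.75=0.1875, 0.25·0.6923=0.1731, 0.25·0.6667=0.1667. Summing gives P(blue) = 0.67724.
P(Box 1 | blue) = 0.1500 / 0.67724 = 0.221.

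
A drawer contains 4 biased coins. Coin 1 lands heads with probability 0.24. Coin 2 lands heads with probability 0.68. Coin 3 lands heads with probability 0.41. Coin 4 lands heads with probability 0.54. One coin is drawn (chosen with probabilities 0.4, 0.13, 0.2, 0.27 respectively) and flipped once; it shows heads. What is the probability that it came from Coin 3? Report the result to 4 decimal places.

Tabulate prior·likelihood by source: [1] prior 0.4, lik 0.24, product 0.09600; [2] prior 0.13, lik 0.68, product 0.08840; [3] prior 0.2, lik 0.41, product 0.08200; [4] prior 0.27, lik 0.54, product 0.1458.
Normalizing constant = 0.41220; the posterior for Coin 3 is its product over the sum, 0.08200/0.41220 = 0.1989.

Posterior probability ≈ 0.1989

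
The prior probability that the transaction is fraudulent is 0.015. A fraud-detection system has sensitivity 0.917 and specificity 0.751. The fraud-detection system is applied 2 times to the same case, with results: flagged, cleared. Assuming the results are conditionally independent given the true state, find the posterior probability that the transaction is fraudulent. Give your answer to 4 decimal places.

With H the event that the transaction is fraudulent, the joint likelihood of the observed sequence is P(data|H) = 0.917·0.083 = 0.076111 and P(data|¬H) = 0.249·0.751 = 0.18700.
Bayes: P(H|data) = 0.015·0.076111 / (0.015·0.076111 + 0.985·0.18700) = 0.0011417/0.18534 = 0.0062.

Posterior P(H) ≈ 0.0062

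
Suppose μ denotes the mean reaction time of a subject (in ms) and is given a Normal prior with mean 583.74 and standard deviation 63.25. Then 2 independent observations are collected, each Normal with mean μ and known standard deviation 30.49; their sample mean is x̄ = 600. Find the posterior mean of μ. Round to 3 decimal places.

Posterior mean ≈ 598.307

With known σ, the Normal prior is conjugate. Weight on the data is w = (n/σ²)/(n/σ² + 1/τ₀²) = 0.00215137/(0.00215137+0.00024996) = 0.89591.
Posterior mean = w·x̄ + (1−w)·μ₀ = 0.89591·600 + 0.10409·583.74 = 598.307.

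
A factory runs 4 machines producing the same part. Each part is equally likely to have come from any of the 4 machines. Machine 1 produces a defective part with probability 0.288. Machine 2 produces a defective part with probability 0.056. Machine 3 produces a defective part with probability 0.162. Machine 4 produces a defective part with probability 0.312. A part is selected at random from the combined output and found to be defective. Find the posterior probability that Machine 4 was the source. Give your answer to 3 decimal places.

Posterior probability ≈ 0.381

Tabulate prior·likelihood by source: [1] prior 0.25, lik 0.288, product 0.07200; [2] prior 0.25, lik 0.056, product 0.01400; [3] prior 0.25, lik 0.162, product 0.04050; [4] prior 0.25, lik 0.312, product 0.07800.
Normalizing constant = 0.20450; the posterior for Machine 4 is its product over the sum, 0.07800/0.20450 = 0.381.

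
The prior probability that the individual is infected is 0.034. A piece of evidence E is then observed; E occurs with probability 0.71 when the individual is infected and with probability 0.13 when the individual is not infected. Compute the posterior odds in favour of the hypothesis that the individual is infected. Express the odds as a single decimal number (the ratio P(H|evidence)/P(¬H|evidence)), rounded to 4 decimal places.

Posterior odds ≈ 0.1922

Prior odds = 0.034/(1−0.034) = 0.035197. In log-odds, ln(0.035197) = -3.3468.
Add log likelihood ratio: ln(5.4615) = 1.6977.
Posterior log-odds = -1.6491, so posterior odds = exp(-1.6491) = 0.19223.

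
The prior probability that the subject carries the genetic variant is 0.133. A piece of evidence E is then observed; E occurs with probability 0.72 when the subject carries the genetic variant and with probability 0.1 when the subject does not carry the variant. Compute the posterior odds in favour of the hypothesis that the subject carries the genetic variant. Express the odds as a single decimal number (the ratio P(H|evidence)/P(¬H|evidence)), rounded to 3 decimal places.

Posterior odds ≈ 1.104

Prior odds = 0.133/(1−0.133) = 0.15340. In log-odds, ln(0.15340) = -1.8747.
Add log likelihood ratio: ln(7.2000) = 1.9741.
Posterior log-odds = 0.099391, so posterior odds = exp(0.099391) = 1.1045.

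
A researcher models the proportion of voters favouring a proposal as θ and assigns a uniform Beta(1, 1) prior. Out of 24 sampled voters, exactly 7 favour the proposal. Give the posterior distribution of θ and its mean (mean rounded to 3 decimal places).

Posterior: Beta(8, 18); mean ≈ 0.308

The binomial likelihood is conjugate to the Beta prior: with 7 successes and 17 failures, the posterior is Beta(1+7, 1+17) = Beta(8, 18).
Posterior mean = α/(α+β) = 8/26 = 0.308.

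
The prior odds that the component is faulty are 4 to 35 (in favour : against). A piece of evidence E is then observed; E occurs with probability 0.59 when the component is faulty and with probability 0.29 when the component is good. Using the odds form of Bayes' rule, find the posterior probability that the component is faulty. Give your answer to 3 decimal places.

Posterior probability ≈ 0.189

Prior odds = 4/35 = 0.11429.
Likelihood ratio for E = 0.59/0.29 = 2.0345.
Posterior odds = prior odds × LR = 0.23251.
Posterior probability = odds/(1+odds) = 0.23251/1.2325 = 0.189.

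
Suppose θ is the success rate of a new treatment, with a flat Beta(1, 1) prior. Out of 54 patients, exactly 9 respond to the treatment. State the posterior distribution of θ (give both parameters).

Posterior: Beta(10, 46)

Observing 9 successes and 45 failures updates Beta(1, 1) by adding the success and failure counts to the two shape parameters: α = 1+9 = 10, β = 1+45 = 46.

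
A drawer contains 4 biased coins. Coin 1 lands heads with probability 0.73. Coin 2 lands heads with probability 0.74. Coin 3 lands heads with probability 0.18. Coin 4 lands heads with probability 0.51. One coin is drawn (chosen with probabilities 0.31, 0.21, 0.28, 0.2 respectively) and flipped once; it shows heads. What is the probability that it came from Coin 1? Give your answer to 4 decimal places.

Tabulate prior·likelihood by source: [1] prior 0.31, lik 0.73, product 0.2263; [2] prior 0.21, lik 0.74, product 0.1554; [3] prior 0.28, lik 0.18, product 0.05040; [4] prior 0.2, lik 0.51, product 0.1020.
Normalizing constant = 0.53410; the posterior for Coin 1 is its product over the sum, 0.2263/0.53410 = 0.4237.

Posterior probability ≈ 0.4237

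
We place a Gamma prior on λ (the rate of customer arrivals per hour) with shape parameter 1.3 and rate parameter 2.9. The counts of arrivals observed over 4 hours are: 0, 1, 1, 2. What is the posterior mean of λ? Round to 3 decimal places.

Posterior mean ≈ 0.768

The Poisson likelihood adds the total count to the shape and the number of exposure periods to the rate. Here ∑xᵢ = 4 and n = 4, so shape 1.3→5.3 and rate 2.9→6.9.
E[λ | data] = 5.3/6.9 = 0.768.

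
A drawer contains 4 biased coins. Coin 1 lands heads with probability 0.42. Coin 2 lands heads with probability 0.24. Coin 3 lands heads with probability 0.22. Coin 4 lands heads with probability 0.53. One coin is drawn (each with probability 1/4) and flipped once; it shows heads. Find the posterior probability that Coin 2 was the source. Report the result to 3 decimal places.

Posterior probability ≈ 0.170

Tabulate prior·likelihood by source: [1] prior 0.25, lik 0.42, product 0.1050; [2] prior 0.25, lik 0.24, product 0.06000; [3] prior 0.25, lik 0.22, product 0.05500; [4] prior 0.25, lik 0.53, product 0.1325.
Normalizing constant = 0.35250; the posterior for Coin 2 is its product over the sum, 0.06000/0.35250 = 0.170.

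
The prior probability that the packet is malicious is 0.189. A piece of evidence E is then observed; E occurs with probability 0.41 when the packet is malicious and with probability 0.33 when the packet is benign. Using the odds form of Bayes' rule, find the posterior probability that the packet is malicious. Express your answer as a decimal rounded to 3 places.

Posterior probability ≈ 0.225

Prior odds = 0.189/(1−0.189) = 0.23305. In log-odds, ln(0.23305) = -1.4565.
Add log likelihood ratio: ln(1.2424) = 0.21706.
Posterior log-odds = -1.2395, so posterior odds = exp(-1.2395) = 0.28954. Converting, P(H|E) = 0.28954/1.2895 = 0.225.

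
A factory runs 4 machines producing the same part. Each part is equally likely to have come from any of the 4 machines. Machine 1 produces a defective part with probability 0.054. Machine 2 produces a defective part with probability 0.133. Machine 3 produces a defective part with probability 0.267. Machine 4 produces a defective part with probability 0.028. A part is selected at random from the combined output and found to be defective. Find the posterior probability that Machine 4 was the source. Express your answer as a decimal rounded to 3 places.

P(defective|M1) = 0.054; P(defective|M2) = 0.133; P(defective|M3) = 0.267; P(defective|M4) = 0.028.
Prior × likelihood for each source: 0.25·0.054=0.01350, 0.25·0.133=0.03325, 0.25·0.267=0.06675, 0.25·0.028=0.007000. Summing gives P(defective) = 0.12050.
P(Machine 4 | defective) = 0.007000 / 0.12050 = 0.058.

Posterior probability ≈ 0.058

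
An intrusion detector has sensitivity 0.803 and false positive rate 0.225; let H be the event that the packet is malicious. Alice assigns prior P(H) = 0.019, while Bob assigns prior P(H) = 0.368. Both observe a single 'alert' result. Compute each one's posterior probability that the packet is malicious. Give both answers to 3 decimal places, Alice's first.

Alice: 0.065; Bob: 0.675

P('+'|H) = 0.803, P('+'|¬H) = 0.225.
Alice: numerator 0.803·0.019 = 0.015257; evidence = 0.015257+0.225·0.981 = 0.23598; posterior = 0.065.
Bob: numerator 0.803·0.368 = 0.29550; evidence = 0.29550+0.225·0.632 = 0.43770; posterior = 0.675.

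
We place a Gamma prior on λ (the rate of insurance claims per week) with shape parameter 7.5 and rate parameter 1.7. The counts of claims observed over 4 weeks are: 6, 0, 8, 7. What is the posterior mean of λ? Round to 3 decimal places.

Posterior mean ≈ 5.000

The Poisson likelihood adds the total count to the shape and the number of exposure periods to the rate. Here ∑xᵢ = 21 and n = 4, so shape 7.5→28.5 and rate 1.7→5.7.
Posterior mean = shape/rate = 28.5/5.7 = 5.000.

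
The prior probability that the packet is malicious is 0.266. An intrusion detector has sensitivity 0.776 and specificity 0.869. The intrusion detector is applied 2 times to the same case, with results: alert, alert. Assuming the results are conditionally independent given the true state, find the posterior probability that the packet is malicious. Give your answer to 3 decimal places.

Posterior P(H) ≈ 0.927

With H the event that the packet is malicious, the joint likelihood of the observed sequence is P(data|H) = 0.776·0.776 = 0.60218 and P(data|¬H) = 0.131·0.131 = 0.017161.
Bayes: P(H|data) = 0.266·0.60218 / (0.266·0.60218 + 0.734·0.017161) = 0.16018/0.17277 = 0.9271.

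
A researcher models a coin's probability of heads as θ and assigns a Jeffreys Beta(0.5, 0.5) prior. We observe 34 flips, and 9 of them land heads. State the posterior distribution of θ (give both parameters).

The binomial likelihood is conjugate to the Beta prior: with 9 successes and 25 failures, the posterior is Beta(0.5+9, 0.5+25) = Beta(9.5, 25.5).

Posterior: Beta(9.5, 25.5)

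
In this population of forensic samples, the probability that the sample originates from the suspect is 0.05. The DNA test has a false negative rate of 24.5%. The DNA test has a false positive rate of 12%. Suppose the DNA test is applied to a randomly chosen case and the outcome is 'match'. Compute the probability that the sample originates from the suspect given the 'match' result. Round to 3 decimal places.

Let H be the event that the sample originates from the suspect. P(H) = 0.05, so P(¬H) = 0.95. With E the 'match' result, P(E|H) = 0.755 and P(E|¬H) = 0.12.
P(E) = 0.755·0.05 + 0.12·0.95 = 0.037750 + 0.11400 = 0.15175.
By Bayes' theorem, P(H|E) = 0.037750 / 0.15175 = 0.249.

P(H | E) ≈ 0.249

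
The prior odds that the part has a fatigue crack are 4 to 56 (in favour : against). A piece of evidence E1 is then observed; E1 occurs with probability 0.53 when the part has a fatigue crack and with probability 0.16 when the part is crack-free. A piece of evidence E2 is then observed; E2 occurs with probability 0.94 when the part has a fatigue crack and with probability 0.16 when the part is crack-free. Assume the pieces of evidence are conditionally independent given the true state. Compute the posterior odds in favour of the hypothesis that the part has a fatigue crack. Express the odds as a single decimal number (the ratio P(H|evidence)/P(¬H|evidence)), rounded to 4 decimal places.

Prior odds = 4/56 = 0.071429. In log-odds, ln(0.071429) = -2.6391.
Add log likelihood ratios: ln(3.3125) + ln(5.8750) = 2.9684.
Posterior log-odds = 0.32935, so posterior odds = exp(0.32935) = 1.3901.

Posterior odds ≈ 1.3901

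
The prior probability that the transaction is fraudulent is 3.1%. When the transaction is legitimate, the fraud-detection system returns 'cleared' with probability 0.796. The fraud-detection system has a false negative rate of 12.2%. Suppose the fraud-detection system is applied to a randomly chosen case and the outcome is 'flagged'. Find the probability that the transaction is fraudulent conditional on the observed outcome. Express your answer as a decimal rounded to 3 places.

Let H be the event that the transaction is fraudulent. P(H) = 0.031, so P(¬H) = 0.969. With E the 'flagged' result, P(E|H) = 0.878 and P(E|¬H) = 0.204.
P(E) = 0.878·0.031 + 0.204·0.969 = 0.027218 + 0.19768 = 0.22489.
By Bayes' theorem, P(H|E) = 0.027218 / 0.22489 = 0.121.

P(H | E) ≈ 0.121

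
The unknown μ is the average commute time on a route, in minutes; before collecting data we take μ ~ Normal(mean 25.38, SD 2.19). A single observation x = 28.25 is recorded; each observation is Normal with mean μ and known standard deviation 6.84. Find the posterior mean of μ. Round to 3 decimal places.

Posterior mean ≈ 25.647

Prior precision 1/τ₀² = 1/2.19² = 0.208503; data precision n/σ² = 1/6.84² = 0.0213741.
Posterior precision = 0.208503 + 0.0213741 = 0.229877.
Posterior mean = (0.208503·25.38 + 0.0213741·28.25) / 0.229877 = 25.647.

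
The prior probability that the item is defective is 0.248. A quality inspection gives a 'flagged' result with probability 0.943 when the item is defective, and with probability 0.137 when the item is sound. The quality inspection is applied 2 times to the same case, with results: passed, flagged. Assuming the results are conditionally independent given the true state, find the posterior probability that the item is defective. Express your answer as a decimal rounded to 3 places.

Posterior P(H) ≈ 0.130

With H the event that the item is defective, the joint likelihood of the observed sequence is P(data|H) = 0.057·0.943 = 0.053751 and P(data|¬H) = 0.863·0.137 = 0.11823.
Bayes: P(H|data) = 0.248·0.053751 / (0.248·0.053751 + 0.752·0.11823) = 0.013330/0.10224 = 0.1304.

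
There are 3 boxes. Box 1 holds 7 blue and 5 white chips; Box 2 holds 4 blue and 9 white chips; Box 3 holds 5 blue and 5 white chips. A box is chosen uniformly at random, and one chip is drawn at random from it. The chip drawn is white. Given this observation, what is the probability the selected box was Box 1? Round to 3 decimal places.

Tabulate prior·likelihood by source: [1] prior 0.333333, lik 0.4167, product 0.1389; [2] prior 0.333333, lik 0.6923, product 0.2308; [3] prior 0.333333, lik 0.5, product 0.1667.
Normalizing constant = 0.53632; the posterior for Box 1 is its product over the sum, 0.1389/0.53632 = 0.259.

Posterior probability ≈ 0.259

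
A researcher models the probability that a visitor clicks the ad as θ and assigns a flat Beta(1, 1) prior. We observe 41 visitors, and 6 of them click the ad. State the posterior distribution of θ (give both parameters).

The binomial likelihood is conjugate to the Beta prior: with 6 successes and 35 failures, the posterior is Beta(1+6, 1+35) = Beta(7, 36).

Posterior: Beta(7, 36)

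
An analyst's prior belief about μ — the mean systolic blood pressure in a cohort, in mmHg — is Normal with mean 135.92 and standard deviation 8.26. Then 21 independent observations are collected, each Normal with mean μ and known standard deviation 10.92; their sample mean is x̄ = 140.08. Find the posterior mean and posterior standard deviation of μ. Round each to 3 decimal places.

Posterior mean ≈ 139.760; posterior SD ≈ 2.290

With known σ, the Normal prior is conjugate. Weight on the data is w = (n/σ²)/(n/σ² + 1/τ₀²) = 0.176106/(0.176106+0.0146568) = 0.92317.
Posterior mean = w·x̄ + (1−w)·μ₀ = 0.92317·140.08 + 0.076833·135.92 = 139.760. Posterior variance = 1/(0.176106+0.0146568) = 5.24211, so SD = 2.290.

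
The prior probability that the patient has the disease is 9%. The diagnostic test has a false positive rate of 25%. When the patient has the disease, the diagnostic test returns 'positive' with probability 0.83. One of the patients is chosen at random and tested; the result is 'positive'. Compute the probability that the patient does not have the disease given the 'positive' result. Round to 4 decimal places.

P(¬H | E) ≈ 0.7528

Let H be the event that the patient has the disease. P(H) = 0.09, so P(¬H) = 0.91. With E the 'positive' result, P(E|H) = 0.83 and P(E|¬H) = 0.25.
P(E) = 0.83·0.09 + 0.25·0.91 = 0.074700 + 0.22750 = 0.30220.
By Bayes' theorem, P(H|E) = 0.074700 / 0.30220 = 0.2472. Hence P(¬H|E) = 1 − 0.2472 = 0.7528.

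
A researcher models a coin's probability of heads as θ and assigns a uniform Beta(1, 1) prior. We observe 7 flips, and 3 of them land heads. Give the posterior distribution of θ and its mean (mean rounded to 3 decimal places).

Posterior: Beta(4, 5); mean ≈ 0.444

Observing 3 successes and 4 failures updates Beta(1, 1) by adding the success and failure counts to the two shape parameters: α = 1+3 = 4, β = 1+4 = 5.
E[θ | data] = 4/(4+5) = 0.444.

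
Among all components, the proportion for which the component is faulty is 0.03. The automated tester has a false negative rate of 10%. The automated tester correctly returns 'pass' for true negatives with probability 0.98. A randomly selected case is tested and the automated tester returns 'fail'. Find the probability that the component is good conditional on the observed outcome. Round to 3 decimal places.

P(¬H | E) ≈ 0.418

Let H be the event that the component is faulty. P(H) = 0.03, so P(¬H) = 0.97. With E the 'fail' result, P(E|H) = 0.9 and P(E|¬H) = 0.02.
P(E) = 0.9·0.03 + 0.02·0.97 = 0.027000 + 0.019400 = 0.046400.
By Bayes' theorem, P(H|E) = 0.027000 / 0.046400 = 0.582. Hence P(¬H|E) = 1 − 0.582 = 0.418.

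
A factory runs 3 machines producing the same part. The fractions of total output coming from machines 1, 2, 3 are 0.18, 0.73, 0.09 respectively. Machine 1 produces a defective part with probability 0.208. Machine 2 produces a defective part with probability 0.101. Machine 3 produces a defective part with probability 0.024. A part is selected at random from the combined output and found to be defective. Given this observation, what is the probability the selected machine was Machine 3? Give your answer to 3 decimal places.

Posterior probability ≈ 0.019

P(defective|M1) = 0.208; P(defective|M2) = 0.101; P(defective|M3) = 0.024.
Prior × likelihood for each source: 0.18·0.208=0.03744, 0.73·0.101=0.07373, 0.09·0.024=0.002160. Summing gives P(defective) = 0.11333.
P(Machine 3 | defective) = 0.002160 / 0.11333 = 0.019.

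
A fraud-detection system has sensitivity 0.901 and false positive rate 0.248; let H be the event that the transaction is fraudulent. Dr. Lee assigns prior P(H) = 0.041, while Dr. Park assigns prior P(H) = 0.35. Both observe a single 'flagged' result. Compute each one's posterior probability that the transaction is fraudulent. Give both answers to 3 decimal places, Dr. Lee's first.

Dr. Lee: 0.134; Dr. Park: 0.662

The likelihood ratio for a 'flagged' result is 0.901/0.248 = 3.6331.
Dr. Lee: prior odds 0.041/0.959 = 0.042753; posterior odds 0.15532; posterior probability 0.134.
Dr. Park: prior odds 0.35/0.65 = 0.53846; posterior odds 1.9563; posterior probability 0.662.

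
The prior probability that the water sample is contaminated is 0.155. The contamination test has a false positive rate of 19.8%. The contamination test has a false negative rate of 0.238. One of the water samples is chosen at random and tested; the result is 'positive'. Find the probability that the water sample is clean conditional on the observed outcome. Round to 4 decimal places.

P(¬H | E) ≈ 0.5862

Write H for 'the water sample is contaminated'. Prior odds H:¬H = 0.155/0.845 = 0.18343. For the 'positive' outcome, the likelihood ratio is 0.762/0.198 = 3.8485.
Posterior odds = 0.18343 × 3.8485 = 0.70594, so P(H|E) = 0.70594/(1+0.70594) = 0.4138. Then P(¬H|E) = 1 − 0.4138 = 0.5862.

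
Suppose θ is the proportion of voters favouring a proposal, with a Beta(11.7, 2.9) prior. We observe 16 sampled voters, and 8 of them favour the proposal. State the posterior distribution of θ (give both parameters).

Posterior: Beta(19.7, 10.9)

The binomial likelihood is conjugate to the Beta prior: with 8 successes and 8 failures, the posterior is Beta(11.7+8, 2.9+8) = Beta(19.7, 10.9).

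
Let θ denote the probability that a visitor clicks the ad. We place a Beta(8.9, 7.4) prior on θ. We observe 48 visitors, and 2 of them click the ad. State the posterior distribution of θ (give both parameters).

The binomial likelihood is conjugate to the Beta prior: with 2 successes and 46 failures, the posterior is Beta(8.9+2, 7.4+46) = Beta(10.9, 53.4).

Posterior: Beta(10.9, 53.4)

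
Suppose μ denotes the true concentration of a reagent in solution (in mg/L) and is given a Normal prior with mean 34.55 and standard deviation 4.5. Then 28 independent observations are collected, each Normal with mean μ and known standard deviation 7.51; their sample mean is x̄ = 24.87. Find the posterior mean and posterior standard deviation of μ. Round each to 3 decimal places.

Prior precision 1/τ₀² = 1/4.5² = 0.0493827; data precision n/σ² = 28/7.51² = 0.496453.
Posterior precision = 0.0493827 + 0.496453 = 0.545836, giving posterior SD = 1/√0.545836 = 1.354.
Posterior mean = (0.0493827·34.55 + 0.496453·24.87) / 0.545836 = 25.746.

Posterior mean ≈ 25.746; posterior SD ≈ 1.354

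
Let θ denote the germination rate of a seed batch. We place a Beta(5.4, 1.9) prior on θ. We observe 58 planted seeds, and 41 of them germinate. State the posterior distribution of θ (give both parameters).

The binomial likelihood is conjugate to the Beta prior: with 41 successes and 17 failures, the posterior is Beta(5.4+41, 1.9+17) = Beta(46.4, 18.9).

Posterior: Beta(46.4, 18.9)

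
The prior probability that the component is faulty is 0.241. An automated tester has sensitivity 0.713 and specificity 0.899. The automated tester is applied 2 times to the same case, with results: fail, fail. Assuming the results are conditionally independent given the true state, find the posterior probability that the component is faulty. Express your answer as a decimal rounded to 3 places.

Posterior P(H) ≈ 0.941

Let H be the event that the component is faulty; start with P(H) = 0.241. P('fail'|H) = 0.713, P('fail'|¬H) = 0.101.
Update on result 1 ('fail'): P(H) ← 0.713·0.2410 / (0.713·0.2410 + 0.101·0.7590) = 0.17183/0.24849 = 0.6915.
Update on result 2 ('fail'): P(H) ← 0.713·0.6915 / (0.713·0.6915 + 0.101·0.3085) = 0.49304/0.52420 = 0.9406.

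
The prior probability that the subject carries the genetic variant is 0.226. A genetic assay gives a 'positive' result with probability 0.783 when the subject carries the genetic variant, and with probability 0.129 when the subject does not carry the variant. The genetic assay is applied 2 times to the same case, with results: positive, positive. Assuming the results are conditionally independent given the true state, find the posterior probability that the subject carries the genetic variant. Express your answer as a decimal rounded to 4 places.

Posterior P(H) ≈ 0.9149

With H the event that the subject carries the genetic variant, the joint likelihood of the observed sequence is P(data|H) = 0.783·0.783 = 0.61309 and P(data|¬H) = 0.129·0.129 = 0.016641.
Bayes: P(H|data) = 0.226·0.61309 / (0.226·0.61309 + 0.774·0.016641) = 0.13856/0.15144 = 0.9149.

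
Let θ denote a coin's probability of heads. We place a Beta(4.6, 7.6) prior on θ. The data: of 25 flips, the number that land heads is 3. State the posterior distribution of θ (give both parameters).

Posterior: Beta(7.6, 29.6)

Observing 3 successes and 22 failures updates Beta(4.6, 7.6) by adding the success and failure counts to the two shape parameters: α = 4.6+3 = 7.6, β = 7.6+22 = 29.6.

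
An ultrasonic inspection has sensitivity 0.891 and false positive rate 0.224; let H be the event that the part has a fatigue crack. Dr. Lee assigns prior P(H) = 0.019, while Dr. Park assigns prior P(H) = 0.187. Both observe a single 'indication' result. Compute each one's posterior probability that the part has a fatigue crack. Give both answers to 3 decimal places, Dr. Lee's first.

The likelihood ratio for an 'indication' result is 0.891/0.224 = 3.9777.
Dr. Lee: prior odds 0.019/0.981 = 0.019368; posterior odds 0.077040; posterior probability 0.072.
Dr. Park: prior odds 0.187/0.813 = 0.23001; posterior odds 0.91491; posterior probability 0.478.

Dr. Lee: 0.072; Dr. Park: 0.478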